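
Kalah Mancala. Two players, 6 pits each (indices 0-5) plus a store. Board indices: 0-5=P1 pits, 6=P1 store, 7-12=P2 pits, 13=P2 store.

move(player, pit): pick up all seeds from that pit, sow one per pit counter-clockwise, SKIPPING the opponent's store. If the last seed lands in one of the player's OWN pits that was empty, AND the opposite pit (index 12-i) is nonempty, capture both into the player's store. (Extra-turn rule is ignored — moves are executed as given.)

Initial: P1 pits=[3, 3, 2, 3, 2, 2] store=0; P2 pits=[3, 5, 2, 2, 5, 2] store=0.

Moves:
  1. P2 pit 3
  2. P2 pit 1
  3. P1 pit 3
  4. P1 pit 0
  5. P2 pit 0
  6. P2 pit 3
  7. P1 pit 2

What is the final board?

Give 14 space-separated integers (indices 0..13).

Answer: 0 4 0 1 4 4 5 0 1 1 0 8 5 1

Derivation:
Move 1: P2 pit3 -> P1=[3,3,2,3,2,2](0) P2=[3,5,2,0,6,3](0)
Move 2: P2 pit1 -> P1=[3,3,2,3,2,2](0) P2=[3,0,3,1,7,4](1)
Move 3: P1 pit3 -> P1=[3,3,2,0,3,3](1) P2=[3,0,3,1,7,4](1)
Move 4: P1 pit0 -> P1=[0,4,3,0,3,3](5) P2=[3,0,0,1,7,4](1)
Move 5: P2 pit0 -> P1=[0,4,3,0,3,3](5) P2=[0,1,1,2,7,4](1)
Move 6: P2 pit3 -> P1=[0,4,3,0,3,3](5) P2=[0,1,1,0,8,5](1)
Move 7: P1 pit2 -> P1=[0,4,0,1,4,4](5) P2=[0,1,1,0,8,5](1)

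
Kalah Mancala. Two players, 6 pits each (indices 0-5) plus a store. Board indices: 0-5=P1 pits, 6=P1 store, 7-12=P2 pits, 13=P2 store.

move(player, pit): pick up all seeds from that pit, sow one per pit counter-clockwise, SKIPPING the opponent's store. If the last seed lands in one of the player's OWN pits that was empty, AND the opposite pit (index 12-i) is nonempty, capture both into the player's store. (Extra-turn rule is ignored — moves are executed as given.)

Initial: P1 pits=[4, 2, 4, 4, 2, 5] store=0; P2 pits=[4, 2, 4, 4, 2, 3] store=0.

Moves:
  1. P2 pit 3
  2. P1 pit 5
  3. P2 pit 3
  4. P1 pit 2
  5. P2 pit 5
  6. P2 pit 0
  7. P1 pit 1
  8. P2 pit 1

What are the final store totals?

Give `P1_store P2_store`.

Answer: 2 9

Derivation:
Move 1: P2 pit3 -> P1=[5,2,4,4,2,5](0) P2=[4,2,4,0,3,4](1)
Move 2: P1 pit5 -> P1=[5,2,4,4,2,0](1) P2=[5,3,5,1,3,4](1)
Move 3: P2 pit3 -> P1=[5,2,4,4,2,0](1) P2=[5,3,5,0,4,4](1)
Move 4: P1 pit2 -> P1=[5,2,0,5,3,1](2) P2=[5,3,5,0,4,4](1)
Move 5: P2 pit5 -> P1=[6,3,1,5,3,1](2) P2=[5,3,5,0,4,0](2)
Move 6: P2 pit0 -> P1=[0,3,1,5,3,1](2) P2=[0,4,6,1,5,0](9)
Move 7: P1 pit1 -> P1=[0,0,2,6,4,1](2) P2=[0,4,6,1,5,0](9)
Move 8: P2 pit1 -> P1=[0,0,2,6,4,1](2) P2=[0,0,7,2,6,1](9)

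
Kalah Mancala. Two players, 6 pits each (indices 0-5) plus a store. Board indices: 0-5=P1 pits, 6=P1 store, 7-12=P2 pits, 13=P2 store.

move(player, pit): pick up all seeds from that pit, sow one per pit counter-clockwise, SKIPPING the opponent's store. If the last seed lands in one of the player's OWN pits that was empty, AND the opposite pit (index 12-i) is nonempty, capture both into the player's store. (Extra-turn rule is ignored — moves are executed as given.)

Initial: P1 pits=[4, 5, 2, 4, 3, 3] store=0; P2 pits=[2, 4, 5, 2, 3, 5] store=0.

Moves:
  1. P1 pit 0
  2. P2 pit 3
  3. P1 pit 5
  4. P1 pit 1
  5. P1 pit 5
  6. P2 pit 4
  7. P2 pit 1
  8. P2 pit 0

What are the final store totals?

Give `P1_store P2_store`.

Answer: 3 2

Derivation:
Move 1: P1 pit0 -> P1=[0,6,3,5,4,3](0) P2=[2,4,5,2,3,5](0)
Move 2: P2 pit3 -> P1=[0,6,3,5,4,3](0) P2=[2,4,5,0,4,6](0)
Move 3: P1 pit5 -> P1=[0,6,3,5,4,0](1) P2=[3,5,5,0,4,6](0)
Move 4: P1 pit1 -> P1=[0,0,4,6,5,1](2) P2=[4,5,5,0,4,6](0)
Move 5: P1 pit5 -> P1=[0,0,4,6,5,0](3) P2=[4,5,5,0,4,6](0)
Move 6: P2 pit4 -> P1=[1,1,4,6,5,0](3) P2=[4,5,5,0,0,7](1)
Move 7: P2 pit1 -> P1=[1,1,4,6,5,0](3) P2=[4,0,6,1,1,8](2)
Move 8: P2 pit0 -> P1=[1,1,4,6,5,0](3) P2=[0,1,7,2,2,8](2)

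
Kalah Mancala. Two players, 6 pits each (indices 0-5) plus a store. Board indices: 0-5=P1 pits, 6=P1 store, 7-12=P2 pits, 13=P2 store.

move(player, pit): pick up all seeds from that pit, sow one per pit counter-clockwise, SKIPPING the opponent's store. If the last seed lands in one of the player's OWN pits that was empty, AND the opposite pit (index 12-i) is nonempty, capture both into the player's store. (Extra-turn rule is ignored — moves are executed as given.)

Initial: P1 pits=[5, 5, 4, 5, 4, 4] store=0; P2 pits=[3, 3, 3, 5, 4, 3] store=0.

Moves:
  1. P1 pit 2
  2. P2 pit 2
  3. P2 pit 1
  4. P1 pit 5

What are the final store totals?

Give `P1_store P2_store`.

Move 1: P1 pit2 -> P1=[5,5,0,6,5,5](1) P2=[3,3,3,5,4,3](0)
Move 2: P2 pit2 -> P1=[5,5,0,6,5,5](1) P2=[3,3,0,6,5,4](0)
Move 3: P2 pit1 -> P1=[5,5,0,6,5,5](1) P2=[3,0,1,7,6,4](0)
Move 4: P1 pit5 -> P1=[5,5,0,6,5,0](2) P2=[4,1,2,8,6,4](0)

Answer: 2 0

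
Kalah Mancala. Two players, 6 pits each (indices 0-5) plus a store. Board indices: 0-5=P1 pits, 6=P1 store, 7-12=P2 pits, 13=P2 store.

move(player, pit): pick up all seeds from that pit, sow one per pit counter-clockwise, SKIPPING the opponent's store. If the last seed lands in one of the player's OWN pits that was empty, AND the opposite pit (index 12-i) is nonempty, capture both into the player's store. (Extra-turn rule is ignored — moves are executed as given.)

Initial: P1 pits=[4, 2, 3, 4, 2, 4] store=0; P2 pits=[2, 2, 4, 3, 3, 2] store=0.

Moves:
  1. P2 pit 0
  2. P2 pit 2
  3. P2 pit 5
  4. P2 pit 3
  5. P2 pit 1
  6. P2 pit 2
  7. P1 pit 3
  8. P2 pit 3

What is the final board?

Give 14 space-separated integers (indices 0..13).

Move 1: P2 pit0 -> P1=[4,2,3,4,2,4](0) P2=[0,3,5,3,3,2](0)
Move 2: P2 pit2 -> P1=[5,2,3,4,2,4](0) P2=[0,3,0,4,4,3](1)
Move 3: P2 pit5 -> P1=[6,3,3,4,2,4](0) P2=[0,3,0,4,4,0](2)
Move 4: P2 pit3 -> P1=[7,3,3,4,2,4](0) P2=[0,3,0,0,5,1](3)
Move 5: P2 pit1 -> P1=[7,3,3,4,2,4](0) P2=[0,0,1,1,6,1](3)
Move 6: P2 pit2 -> P1=[7,3,3,4,2,4](0) P2=[0,0,0,2,6,1](3)
Move 7: P1 pit3 -> P1=[7,3,3,0,3,5](1) P2=[1,0,0,2,6,1](3)
Move 8: P2 pit3 -> P1=[7,3,3,0,3,5](1) P2=[1,0,0,0,7,2](3)

Answer: 7 3 3 0 3 5 1 1 0 0 0 7 2 3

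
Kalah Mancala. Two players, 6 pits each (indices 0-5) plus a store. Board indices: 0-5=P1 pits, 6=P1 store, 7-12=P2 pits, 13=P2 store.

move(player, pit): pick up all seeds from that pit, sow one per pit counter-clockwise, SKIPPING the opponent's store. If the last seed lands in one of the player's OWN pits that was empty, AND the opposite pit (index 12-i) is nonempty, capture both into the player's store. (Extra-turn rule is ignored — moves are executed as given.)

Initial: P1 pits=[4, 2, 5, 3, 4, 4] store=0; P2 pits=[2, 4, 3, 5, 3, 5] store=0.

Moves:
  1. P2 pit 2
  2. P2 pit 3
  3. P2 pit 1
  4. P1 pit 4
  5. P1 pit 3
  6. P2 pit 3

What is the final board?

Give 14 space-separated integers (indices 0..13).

Move 1: P2 pit2 -> P1=[4,2,5,3,4,4](0) P2=[2,4,0,6,4,6](0)
Move 2: P2 pit3 -> P1=[5,3,6,3,4,4](0) P2=[2,4,0,0,5,7](1)
Move 3: P2 pit1 -> P1=[5,3,6,3,4,4](0) P2=[2,0,1,1,6,8](1)
Move 4: P1 pit4 -> P1=[5,3,6,3,0,5](1) P2=[3,1,1,1,6,8](1)
Move 5: P1 pit3 -> P1=[5,3,6,0,1,6](2) P2=[3,1,1,1,6,8](1)
Move 6: P2 pit3 -> P1=[5,3,6,0,1,6](2) P2=[3,1,1,0,7,8](1)

Answer: 5 3 6 0 1 6 2 3 1 1 0 7 8 1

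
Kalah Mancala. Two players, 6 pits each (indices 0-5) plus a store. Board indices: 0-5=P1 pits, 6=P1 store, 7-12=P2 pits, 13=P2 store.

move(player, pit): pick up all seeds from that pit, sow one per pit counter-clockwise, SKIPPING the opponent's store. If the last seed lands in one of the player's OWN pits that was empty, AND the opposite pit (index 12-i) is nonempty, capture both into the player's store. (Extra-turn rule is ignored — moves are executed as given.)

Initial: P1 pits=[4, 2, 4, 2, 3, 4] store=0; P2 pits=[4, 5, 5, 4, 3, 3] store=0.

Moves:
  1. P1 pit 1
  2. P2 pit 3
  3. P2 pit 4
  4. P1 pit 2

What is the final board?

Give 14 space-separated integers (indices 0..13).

Move 1: P1 pit1 -> P1=[4,0,5,3,3,4](0) P2=[4,5,5,4,3,3](0)
Move 2: P2 pit3 -> P1=[5,0,5,3,3,4](0) P2=[4,5,5,0,4,4](1)
Move 3: P2 pit4 -> P1=[6,1,5,3,3,4](0) P2=[4,5,5,0,0,5](2)
Move 4: P1 pit2 -> P1=[6,1,0,4,4,5](1) P2=[5,5,5,0,0,5](2)

Answer: 6 1 0 4 4 5 1 5 5 5 0 0 5 2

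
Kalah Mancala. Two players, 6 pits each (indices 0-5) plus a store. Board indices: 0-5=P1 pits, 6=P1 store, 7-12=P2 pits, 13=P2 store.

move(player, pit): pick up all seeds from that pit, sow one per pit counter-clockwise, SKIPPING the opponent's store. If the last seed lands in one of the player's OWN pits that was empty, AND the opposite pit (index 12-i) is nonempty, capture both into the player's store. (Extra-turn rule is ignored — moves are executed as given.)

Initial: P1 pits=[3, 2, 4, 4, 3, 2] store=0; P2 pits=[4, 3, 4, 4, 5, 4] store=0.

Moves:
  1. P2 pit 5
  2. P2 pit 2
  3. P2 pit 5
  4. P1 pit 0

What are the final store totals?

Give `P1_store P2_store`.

Move 1: P2 pit5 -> P1=[4,3,5,4,3,2](0) P2=[4,3,4,4,5,0](1)
Move 2: P2 pit2 -> P1=[4,3,5,4,3,2](0) P2=[4,3,0,5,6,1](2)
Move 3: P2 pit5 -> P1=[4,3,5,4,3,2](0) P2=[4,3,0,5,6,0](3)
Move 4: P1 pit0 -> P1=[0,4,6,5,4,2](0) P2=[4,3,0,5,6,0](3)

Answer: 0 3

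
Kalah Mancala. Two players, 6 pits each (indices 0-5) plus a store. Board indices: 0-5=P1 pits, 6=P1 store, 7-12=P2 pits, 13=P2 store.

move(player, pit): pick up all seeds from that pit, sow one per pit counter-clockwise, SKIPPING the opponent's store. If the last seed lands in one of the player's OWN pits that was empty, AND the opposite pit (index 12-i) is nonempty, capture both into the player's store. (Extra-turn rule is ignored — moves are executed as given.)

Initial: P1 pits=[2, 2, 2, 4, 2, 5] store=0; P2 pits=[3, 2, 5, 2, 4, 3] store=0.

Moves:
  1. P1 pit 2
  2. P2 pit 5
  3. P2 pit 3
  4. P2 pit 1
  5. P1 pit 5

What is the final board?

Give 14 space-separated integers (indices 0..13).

Answer: 0 3 0 5 3 0 1 4 1 7 2 5 0 5

Derivation:
Move 1: P1 pit2 -> P1=[2,2,0,5,3,5](0) P2=[3,2,5,2,4,3](0)
Move 2: P2 pit5 -> P1=[3,3,0,5,3,5](0) P2=[3,2,5,2,4,0](1)
Move 3: P2 pit3 -> P1=[0,3,0,5,3,5](0) P2=[3,2,5,0,5,0](5)
Move 4: P2 pit1 -> P1=[0,3,0,5,3,5](0) P2=[3,0,6,1,5,0](5)
Move 5: P1 pit5 -> P1=[0,3,0,5,3,0](1) P2=[4,1,7,2,5,0](5)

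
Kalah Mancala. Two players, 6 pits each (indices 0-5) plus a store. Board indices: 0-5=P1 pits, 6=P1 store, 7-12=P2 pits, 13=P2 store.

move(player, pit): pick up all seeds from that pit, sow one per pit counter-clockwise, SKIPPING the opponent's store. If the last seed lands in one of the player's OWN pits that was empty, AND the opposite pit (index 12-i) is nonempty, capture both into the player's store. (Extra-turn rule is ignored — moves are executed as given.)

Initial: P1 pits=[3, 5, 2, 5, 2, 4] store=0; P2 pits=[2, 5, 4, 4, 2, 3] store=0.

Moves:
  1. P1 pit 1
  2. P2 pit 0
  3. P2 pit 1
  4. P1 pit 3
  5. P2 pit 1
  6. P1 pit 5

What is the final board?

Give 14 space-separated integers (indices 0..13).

Move 1: P1 pit1 -> P1=[3,0,3,6,3,5](1) P2=[2,5,4,4,2,3](0)
Move 2: P2 pit0 -> P1=[3,0,3,6,3,5](1) P2=[0,6,5,4,2,3](0)
Move 3: P2 pit1 -> P1=[4,0,3,6,3,5](1) P2=[0,0,6,5,3,4](1)
Move 4: P1 pit3 -> P1=[4,0,3,0,4,6](2) P2=[1,1,7,5,3,4](1)
Move 5: P2 pit1 -> P1=[4,0,3,0,4,6](2) P2=[1,0,8,5,3,4](1)
Move 6: P1 pit5 -> P1=[4,0,3,0,4,0](3) P2=[2,1,9,6,4,4](1)

Answer: 4 0 3 0 4 0 3 2 1 9 6 4 4 1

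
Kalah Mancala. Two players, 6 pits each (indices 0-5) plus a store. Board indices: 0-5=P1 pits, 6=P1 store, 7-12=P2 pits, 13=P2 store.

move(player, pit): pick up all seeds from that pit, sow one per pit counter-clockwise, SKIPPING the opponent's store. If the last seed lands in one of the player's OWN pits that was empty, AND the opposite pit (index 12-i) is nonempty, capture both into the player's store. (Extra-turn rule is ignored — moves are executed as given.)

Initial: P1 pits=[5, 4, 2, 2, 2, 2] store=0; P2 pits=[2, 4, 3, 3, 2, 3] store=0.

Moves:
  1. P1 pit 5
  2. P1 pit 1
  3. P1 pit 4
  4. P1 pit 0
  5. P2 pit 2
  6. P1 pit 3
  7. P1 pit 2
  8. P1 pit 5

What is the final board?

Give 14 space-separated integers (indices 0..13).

Move 1: P1 pit5 -> P1=[5,4,2,2,2,0](1) P2=[3,4,3,3,2,3](0)
Move 2: P1 pit1 -> P1=[5,0,3,3,3,0](5) P2=[0,4,3,3,2,3](0)
Move 3: P1 pit4 -> P1=[5,0,3,3,0,1](6) P2=[1,4,3,3,2,3](0)
Move 4: P1 pit0 -> P1=[0,1,4,4,1,2](6) P2=[1,4,3,3,2,3](0)
Move 5: P2 pit2 -> P1=[0,1,4,4,1,2](6) P2=[1,4,0,4,3,4](0)
Move 6: P1 pit3 -> P1=[0,1,4,0,2,3](7) P2=[2,4,0,4,3,4](0)
Move 7: P1 pit2 -> P1=[0,1,0,1,3,4](8) P2=[2,4,0,4,3,4](0)
Move 8: P1 pit5 -> P1=[0,1,0,1,3,0](9) P2=[3,5,1,4,3,4](0)

Answer: 0 1 0 1 3 0 9 3 5 1 4 3 4 0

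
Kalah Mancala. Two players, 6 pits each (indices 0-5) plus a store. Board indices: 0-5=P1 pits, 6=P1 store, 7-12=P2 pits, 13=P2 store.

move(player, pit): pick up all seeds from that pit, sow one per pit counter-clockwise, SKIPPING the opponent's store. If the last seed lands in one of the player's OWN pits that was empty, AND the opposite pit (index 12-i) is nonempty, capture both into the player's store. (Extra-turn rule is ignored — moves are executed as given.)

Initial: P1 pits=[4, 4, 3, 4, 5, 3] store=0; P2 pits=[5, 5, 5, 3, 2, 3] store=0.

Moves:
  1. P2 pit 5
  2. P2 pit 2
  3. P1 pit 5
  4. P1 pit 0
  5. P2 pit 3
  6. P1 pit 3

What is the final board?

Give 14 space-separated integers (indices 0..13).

Move 1: P2 pit5 -> P1=[5,5,3,4,5,3](0) P2=[5,5,5,3,2,0](1)
Move 2: P2 pit2 -> P1=[6,5,3,4,5,3](0) P2=[5,5,0,4,3,1](2)
Move 3: P1 pit5 -> P1=[6,5,3,4,5,0](1) P2=[6,6,0,4,3,1](2)
Move 4: P1 pit0 -> P1=[0,6,4,5,6,1](2) P2=[6,6,0,4,3,1](2)
Move 5: P2 pit3 -> P1=[1,6,4,5,6,1](2) P2=[6,6,0,0,4,2](3)
Move 6: P1 pit3 -> P1=[1,6,4,0,7,2](3) P2=[7,7,0,0,4,2](3)

Answer: 1 6 4 0 7 2 3 7 7 0 0 4 2 3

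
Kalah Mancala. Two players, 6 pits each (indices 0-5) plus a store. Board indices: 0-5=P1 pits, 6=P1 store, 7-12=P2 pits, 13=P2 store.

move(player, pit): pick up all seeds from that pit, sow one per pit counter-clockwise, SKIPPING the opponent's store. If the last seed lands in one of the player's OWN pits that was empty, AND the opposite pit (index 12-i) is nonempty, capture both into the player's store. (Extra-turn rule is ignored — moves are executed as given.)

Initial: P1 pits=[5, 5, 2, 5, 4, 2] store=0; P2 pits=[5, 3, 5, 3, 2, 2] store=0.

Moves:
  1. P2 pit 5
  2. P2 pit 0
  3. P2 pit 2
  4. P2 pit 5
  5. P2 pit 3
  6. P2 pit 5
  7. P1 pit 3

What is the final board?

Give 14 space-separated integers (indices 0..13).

Move 1: P2 pit5 -> P1=[6,5,2,5,4,2](0) P2=[5,3,5,3,2,0](1)
Move 2: P2 pit0 -> P1=[0,5,2,5,4,2](0) P2=[0,4,6,4,3,0](8)
Move 3: P2 pit2 -> P1=[1,6,2,5,4,2](0) P2=[0,4,0,5,4,1](9)
Move 4: P2 pit5 -> P1=[1,6,2,5,4,2](0) P2=[0,4,0,5,4,0](10)
Move 5: P2 pit3 -> P1=[2,7,2,5,4,2](0) P2=[0,4,0,0,5,1](11)
Move 6: P2 pit5 -> P1=[2,7,2,5,4,2](0) P2=[0,4,0,0,5,0](12)
Move 7: P1 pit3 -> P1=[2,7,2,0,5,3](1) P2=[1,5,0,0,5,0](12)

Answer: 2 7 2 0 5 3 1 1 5 0 0 5 0 12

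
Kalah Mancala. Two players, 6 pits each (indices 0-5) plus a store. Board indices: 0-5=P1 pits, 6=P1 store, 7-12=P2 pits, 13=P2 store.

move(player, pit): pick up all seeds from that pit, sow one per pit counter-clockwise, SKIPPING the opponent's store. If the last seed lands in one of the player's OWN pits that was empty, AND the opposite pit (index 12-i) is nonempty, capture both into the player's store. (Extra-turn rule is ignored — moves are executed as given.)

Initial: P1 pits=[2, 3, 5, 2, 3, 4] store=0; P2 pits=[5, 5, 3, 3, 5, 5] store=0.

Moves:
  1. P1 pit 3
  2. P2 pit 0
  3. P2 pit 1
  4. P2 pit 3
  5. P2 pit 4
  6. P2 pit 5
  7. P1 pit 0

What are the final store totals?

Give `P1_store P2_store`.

Move 1: P1 pit3 -> P1=[2,3,5,0,4,5](0) P2=[5,5,3,3,5,5](0)
Move 2: P2 pit0 -> P1=[2,3,5,0,4,5](0) P2=[0,6,4,4,6,6](0)
Move 3: P2 pit1 -> P1=[3,3,5,0,4,5](0) P2=[0,0,5,5,7,7](1)
Move 4: P2 pit3 -> P1=[4,4,5,0,4,5](0) P2=[0,0,5,0,8,8](2)
Move 5: P2 pit4 -> P1=[5,5,6,1,5,6](0) P2=[0,0,5,0,0,9](3)
Move 6: P2 pit5 -> P1=[6,6,7,2,0,7](0) P2=[1,0,5,0,0,0](11)
Move 7: P1 pit0 -> P1=[0,7,8,3,1,8](1) P2=[1,0,5,0,0,0](11)

Answer: 1 11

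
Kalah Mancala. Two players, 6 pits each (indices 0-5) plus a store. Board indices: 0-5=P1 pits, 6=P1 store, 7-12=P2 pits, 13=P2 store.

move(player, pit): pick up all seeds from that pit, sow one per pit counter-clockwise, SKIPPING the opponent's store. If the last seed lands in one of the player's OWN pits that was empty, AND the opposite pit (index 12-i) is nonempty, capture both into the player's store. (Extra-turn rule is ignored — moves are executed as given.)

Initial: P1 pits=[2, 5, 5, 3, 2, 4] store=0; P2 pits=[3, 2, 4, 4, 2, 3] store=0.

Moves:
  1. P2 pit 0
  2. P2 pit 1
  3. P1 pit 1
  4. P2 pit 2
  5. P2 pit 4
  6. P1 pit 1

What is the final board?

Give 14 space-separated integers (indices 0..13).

Move 1: P2 pit0 -> P1=[2,5,5,3,2,4](0) P2=[0,3,5,5,2,3](0)
Move 2: P2 pit1 -> P1=[2,5,5,3,2,4](0) P2=[0,0,6,6,3,3](0)
Move 3: P1 pit1 -> P1=[2,0,6,4,3,5](1) P2=[0,0,6,6,3,3](0)
Move 4: P2 pit2 -> P1=[3,1,6,4,3,5](1) P2=[0,0,0,7,4,4](1)
Move 5: P2 pit4 -> P1=[4,2,6,4,3,5](1) P2=[0,0,0,7,0,5](2)
Move 6: P1 pit1 -> P1=[4,0,7,5,3,5](1) P2=[0,0,0,7,0,5](2)

Answer: 4 0 7 5 3 5 1 0 0 0 7 0 5 2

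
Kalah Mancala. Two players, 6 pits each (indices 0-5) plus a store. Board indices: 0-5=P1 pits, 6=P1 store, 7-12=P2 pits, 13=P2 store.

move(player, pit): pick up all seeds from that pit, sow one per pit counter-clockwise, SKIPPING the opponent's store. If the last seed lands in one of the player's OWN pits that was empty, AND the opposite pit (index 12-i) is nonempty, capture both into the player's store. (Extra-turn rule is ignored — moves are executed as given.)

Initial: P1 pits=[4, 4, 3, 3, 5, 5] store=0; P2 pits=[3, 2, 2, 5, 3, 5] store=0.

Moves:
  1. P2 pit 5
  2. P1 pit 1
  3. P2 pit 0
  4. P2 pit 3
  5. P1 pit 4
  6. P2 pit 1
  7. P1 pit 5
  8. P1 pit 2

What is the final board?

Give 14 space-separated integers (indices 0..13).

Move 1: P2 pit5 -> P1=[5,5,4,4,5,5](0) P2=[3,2,2,5,3,0](1)
Move 2: P1 pit1 -> P1=[5,0,5,5,6,6](1) P2=[3,2,2,5,3,0](1)
Move 3: P2 pit0 -> P1=[5,0,5,5,6,6](1) P2=[0,3,3,6,3,0](1)
Move 4: P2 pit3 -> P1=[6,1,6,5,6,6](1) P2=[0,3,3,0,4,1](2)
Move 5: P1 pit4 -> P1=[6,1,6,5,0,7](2) P2=[1,4,4,1,4,1](2)
Move 6: P2 pit1 -> P1=[6,1,6,5,0,7](2) P2=[1,0,5,2,5,2](2)
Move 7: P1 pit5 -> P1=[6,1,6,5,0,0](3) P2=[2,1,6,3,6,3](2)
Move 8: P1 pit2 -> P1=[6,1,0,6,1,1](4) P2=[3,2,6,3,6,3](2)

Answer: 6 1 0 6 1 1 4 3 2 6 3 6 3 2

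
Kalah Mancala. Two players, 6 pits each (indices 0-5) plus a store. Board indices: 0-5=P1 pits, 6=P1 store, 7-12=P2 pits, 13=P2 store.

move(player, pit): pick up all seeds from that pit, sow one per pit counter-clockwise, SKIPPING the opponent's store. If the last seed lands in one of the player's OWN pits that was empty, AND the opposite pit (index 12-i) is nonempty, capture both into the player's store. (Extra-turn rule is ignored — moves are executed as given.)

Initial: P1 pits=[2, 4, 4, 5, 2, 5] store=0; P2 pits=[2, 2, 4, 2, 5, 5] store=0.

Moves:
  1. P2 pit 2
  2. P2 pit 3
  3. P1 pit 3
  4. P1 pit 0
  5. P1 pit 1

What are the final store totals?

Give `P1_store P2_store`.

Answer: 2 2

Derivation:
Move 1: P2 pit2 -> P1=[2,4,4,5,2,5](0) P2=[2,2,0,3,6,6](1)
Move 2: P2 pit3 -> P1=[2,4,4,5,2,5](0) P2=[2,2,0,0,7,7](2)
Move 3: P1 pit3 -> P1=[2,4,4,0,3,6](1) P2=[3,3,0,0,7,7](2)
Move 4: P1 pit0 -> P1=[0,5,5,0,3,6](1) P2=[3,3,0,0,7,7](2)
Move 5: P1 pit1 -> P1=[0,0,6,1,4,7](2) P2=[3,3,0,0,7,7](2)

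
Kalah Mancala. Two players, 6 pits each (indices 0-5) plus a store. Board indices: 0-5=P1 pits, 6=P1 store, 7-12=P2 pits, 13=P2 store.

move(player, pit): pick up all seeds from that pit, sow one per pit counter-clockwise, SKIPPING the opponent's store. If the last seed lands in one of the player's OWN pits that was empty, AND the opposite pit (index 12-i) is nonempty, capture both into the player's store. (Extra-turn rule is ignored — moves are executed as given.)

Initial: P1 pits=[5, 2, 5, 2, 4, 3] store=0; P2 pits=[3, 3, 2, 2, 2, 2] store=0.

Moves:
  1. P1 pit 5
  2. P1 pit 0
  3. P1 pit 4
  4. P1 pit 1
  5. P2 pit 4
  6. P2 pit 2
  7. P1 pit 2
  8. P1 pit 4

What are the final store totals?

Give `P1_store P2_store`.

Answer: 14 1

Derivation:
Move 1: P1 pit5 -> P1=[5,2,5,2,4,0](1) P2=[4,4,2,2,2,2](0)
Move 2: P1 pit0 -> P1=[0,3,6,3,5,0](6) P2=[0,4,2,2,2,2](0)
Move 3: P1 pit4 -> P1=[0,3,6,3,0,1](7) P2=[1,5,3,2,2,2](0)
Move 4: P1 pit1 -> P1=[0,0,7,4,0,1](13) P2=[1,0,3,2,2,2](0)
Move 5: P2 pit4 -> P1=[0,0,7,4,0,1](13) P2=[1,0,3,2,0,3](1)
Move 6: P2 pit2 -> P1=[0,0,7,4,0,1](13) P2=[1,0,0,3,1,4](1)
Move 7: P1 pit2 -> P1=[0,0,0,5,1,2](14) P2=[2,1,1,3,1,4](1)
Move 8: P1 pit4 -> P1=[0,0,0,5,0,3](14) P2=[2,1,1,3,1,4](1)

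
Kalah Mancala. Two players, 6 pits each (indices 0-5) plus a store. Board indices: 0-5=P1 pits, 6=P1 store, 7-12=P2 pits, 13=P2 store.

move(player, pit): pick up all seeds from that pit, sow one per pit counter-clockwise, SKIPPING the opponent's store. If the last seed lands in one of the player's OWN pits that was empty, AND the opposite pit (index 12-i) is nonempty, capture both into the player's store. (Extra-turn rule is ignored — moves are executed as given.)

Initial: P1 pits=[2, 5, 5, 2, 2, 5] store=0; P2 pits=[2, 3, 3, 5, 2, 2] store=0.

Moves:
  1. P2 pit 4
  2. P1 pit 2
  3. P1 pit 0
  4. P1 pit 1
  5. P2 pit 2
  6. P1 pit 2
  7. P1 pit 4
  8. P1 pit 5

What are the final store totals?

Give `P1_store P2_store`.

Move 1: P2 pit4 -> P1=[2,5,5,2,2,5](0) P2=[2,3,3,5,0,3](1)
Move 2: P1 pit2 -> P1=[2,5,0,3,3,6](1) P2=[3,3,3,5,0,3](1)
Move 3: P1 pit0 -> P1=[0,6,0,3,3,6](7) P2=[3,3,3,0,0,3](1)
Move 4: P1 pit1 -> P1=[0,0,1,4,4,7](8) P2=[4,3,3,0,0,3](1)
Move 5: P2 pit2 -> P1=[0,0,1,4,4,7](8) P2=[4,3,0,1,1,4](1)
Move 6: P1 pit2 -> P1=[0,0,0,5,4,7](8) P2=[4,3,0,1,1,4](1)
Move 7: P1 pit4 -> P1=[0,0,0,5,0,8](9) P2=[5,4,0,1,1,4](1)
Move 8: P1 pit5 -> P1=[0,0,0,5,0,0](16) P2=[6,5,1,2,2,0](1)

Answer: 16 1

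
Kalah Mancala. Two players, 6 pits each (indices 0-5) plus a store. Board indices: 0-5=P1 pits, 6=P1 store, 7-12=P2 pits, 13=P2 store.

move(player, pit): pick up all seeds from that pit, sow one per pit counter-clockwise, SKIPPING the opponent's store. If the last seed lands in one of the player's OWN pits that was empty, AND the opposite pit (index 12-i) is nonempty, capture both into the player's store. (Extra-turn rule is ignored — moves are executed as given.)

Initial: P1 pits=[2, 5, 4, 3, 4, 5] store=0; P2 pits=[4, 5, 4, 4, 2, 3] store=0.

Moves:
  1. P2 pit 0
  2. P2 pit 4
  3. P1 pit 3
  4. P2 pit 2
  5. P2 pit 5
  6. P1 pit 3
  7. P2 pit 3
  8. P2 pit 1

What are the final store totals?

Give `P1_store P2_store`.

Move 1: P2 pit0 -> P1=[2,5,4,3,4,5](0) P2=[0,6,5,5,3,3](0)
Move 2: P2 pit4 -> P1=[3,5,4,3,4,5](0) P2=[0,6,5,5,0,4](1)
Move 3: P1 pit3 -> P1=[3,5,4,0,5,6](1) P2=[0,6,5,5,0,4](1)
Move 4: P2 pit2 -> P1=[4,5,4,0,5,6](1) P2=[0,6,0,6,1,5](2)
Move 5: P2 pit5 -> P1=[5,6,5,1,5,6](1) P2=[0,6,0,6,1,0](3)
Move 6: P1 pit3 -> P1=[5,6,5,0,6,6](1) P2=[0,6,0,6,1,0](3)
Move 7: P2 pit3 -> P1=[6,7,6,0,6,6](1) P2=[0,6,0,0,2,1](4)
Move 8: P2 pit1 -> P1=[7,7,6,0,6,6](1) P2=[0,0,1,1,3,2](5)

Answer: 1 5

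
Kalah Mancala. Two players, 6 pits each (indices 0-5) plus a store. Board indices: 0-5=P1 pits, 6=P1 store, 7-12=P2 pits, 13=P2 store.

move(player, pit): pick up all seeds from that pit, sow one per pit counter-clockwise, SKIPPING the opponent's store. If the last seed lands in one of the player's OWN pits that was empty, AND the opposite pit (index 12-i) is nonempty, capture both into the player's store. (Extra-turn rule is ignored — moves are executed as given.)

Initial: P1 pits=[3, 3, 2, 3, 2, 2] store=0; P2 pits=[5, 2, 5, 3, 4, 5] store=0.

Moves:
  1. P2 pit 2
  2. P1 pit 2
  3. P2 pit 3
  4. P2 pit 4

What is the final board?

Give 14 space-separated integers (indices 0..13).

Answer: 6 4 1 5 3 2 0 5 2 0 0 0 8 3

Derivation:
Move 1: P2 pit2 -> P1=[4,3,2,3,2,2](0) P2=[5,2,0,4,5,6](1)
Move 2: P1 pit2 -> P1=[4,3,0,4,3,2](0) P2=[5,2,0,4,5,6](1)
Move 3: P2 pit3 -> P1=[5,3,0,4,3,2](0) P2=[5,2,0,0,6,7](2)
Move 4: P2 pit4 -> P1=[6,4,1,5,3,2](0) P2=[5,2,0,0,0,8](3)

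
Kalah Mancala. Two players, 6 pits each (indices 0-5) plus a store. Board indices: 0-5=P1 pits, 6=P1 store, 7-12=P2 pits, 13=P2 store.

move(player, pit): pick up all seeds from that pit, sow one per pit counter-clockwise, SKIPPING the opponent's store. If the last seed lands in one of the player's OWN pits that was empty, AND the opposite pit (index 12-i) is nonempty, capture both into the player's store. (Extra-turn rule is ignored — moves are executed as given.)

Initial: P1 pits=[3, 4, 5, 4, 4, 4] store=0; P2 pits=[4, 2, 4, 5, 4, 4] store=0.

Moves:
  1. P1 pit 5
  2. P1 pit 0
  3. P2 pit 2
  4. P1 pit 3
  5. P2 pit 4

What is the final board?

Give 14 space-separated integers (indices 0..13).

Answer: 2 6 7 0 5 1 2 6 4 0 6 0 6 2

Derivation:
Move 1: P1 pit5 -> P1=[3,4,5,4,4,0](1) P2=[5,3,5,5,4,4](0)
Move 2: P1 pit0 -> P1=[0,5,6,5,4,0](1) P2=[5,3,5,5,4,4](0)
Move 3: P2 pit2 -> P1=[1,5,6,5,4,0](1) P2=[5,3,0,6,5,5](1)
Move 4: P1 pit3 -> P1=[1,5,6,0,5,1](2) P2=[6,4,0,6,5,5](1)
Move 5: P2 pit4 -> P1=[2,6,7,0,5,1](2) P2=[6,4,0,6,0,6](2)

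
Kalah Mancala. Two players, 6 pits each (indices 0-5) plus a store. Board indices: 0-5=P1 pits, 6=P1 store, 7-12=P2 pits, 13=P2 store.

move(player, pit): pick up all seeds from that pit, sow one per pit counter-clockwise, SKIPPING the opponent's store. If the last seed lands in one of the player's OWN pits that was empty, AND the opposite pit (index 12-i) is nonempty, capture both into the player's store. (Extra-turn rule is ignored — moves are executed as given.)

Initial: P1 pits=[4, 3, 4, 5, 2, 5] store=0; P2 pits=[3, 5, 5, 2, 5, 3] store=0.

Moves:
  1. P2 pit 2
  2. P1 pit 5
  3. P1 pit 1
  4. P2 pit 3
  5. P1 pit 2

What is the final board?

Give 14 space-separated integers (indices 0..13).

Answer: 6 0 0 7 4 1 2 5 6 1 0 7 5 2

Derivation:
Move 1: P2 pit2 -> P1=[5,3,4,5,2,5](0) P2=[3,5,0,3,6,4](1)
Move 2: P1 pit5 -> P1=[5,3,4,5,2,0](1) P2=[4,6,1,4,6,4](1)
Move 3: P1 pit1 -> P1=[5,0,5,6,3,0](1) P2=[4,6,1,4,6,4](1)
Move 4: P2 pit3 -> P1=[6,0,5,6,3,0](1) P2=[4,6,1,0,7,5](2)
Move 5: P1 pit2 -> P1=[6,0,0,7,4,1](2) P2=[5,6,1,0,7,5](2)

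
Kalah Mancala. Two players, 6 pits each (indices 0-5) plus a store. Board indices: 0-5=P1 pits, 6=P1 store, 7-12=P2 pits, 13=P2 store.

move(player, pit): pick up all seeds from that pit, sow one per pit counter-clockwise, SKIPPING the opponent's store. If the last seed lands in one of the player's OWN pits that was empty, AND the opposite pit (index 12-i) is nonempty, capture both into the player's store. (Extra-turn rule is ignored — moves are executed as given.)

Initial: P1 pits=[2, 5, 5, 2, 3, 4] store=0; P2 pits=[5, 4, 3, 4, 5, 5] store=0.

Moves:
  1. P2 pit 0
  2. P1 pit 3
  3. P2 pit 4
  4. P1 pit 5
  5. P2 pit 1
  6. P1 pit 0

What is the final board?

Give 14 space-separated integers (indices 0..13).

Answer: 0 7 7 2 5 0 1 1 0 6 7 1 8 2

Derivation:
Move 1: P2 pit0 -> P1=[2,5,5,2,3,4](0) P2=[0,5,4,5,6,6](0)
Move 2: P1 pit3 -> P1=[2,5,5,0,4,5](0) P2=[0,5,4,5,6,6](0)
Move 3: P2 pit4 -> P1=[3,6,6,1,4,5](0) P2=[0,5,4,5,0,7](1)
Move 4: P1 pit5 -> P1=[3,6,6,1,4,0](1) P2=[1,6,5,6,0,7](1)
Move 5: P2 pit1 -> P1=[4,6,6,1,4,0](1) P2=[1,0,6,7,1,8](2)
Move 6: P1 pit0 -> P1=[0,7,7,2,5,0](1) P2=[1,0,6,7,1,8](2)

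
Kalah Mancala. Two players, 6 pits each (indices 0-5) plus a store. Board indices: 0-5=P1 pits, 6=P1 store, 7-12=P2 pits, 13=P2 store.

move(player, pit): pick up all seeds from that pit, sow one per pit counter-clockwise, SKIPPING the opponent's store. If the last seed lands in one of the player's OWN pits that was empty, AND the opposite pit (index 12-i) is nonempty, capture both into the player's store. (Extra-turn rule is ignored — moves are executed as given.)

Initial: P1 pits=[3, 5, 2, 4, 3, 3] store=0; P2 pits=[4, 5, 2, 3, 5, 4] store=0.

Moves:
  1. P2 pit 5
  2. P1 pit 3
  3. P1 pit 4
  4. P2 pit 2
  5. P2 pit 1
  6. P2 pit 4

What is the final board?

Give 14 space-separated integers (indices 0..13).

Answer: 6 7 4 1 1 5 2 6 0 1 5 0 2 3

Derivation:
Move 1: P2 pit5 -> P1=[4,6,3,4,3,3](0) P2=[4,5,2,3,5,0](1)
Move 2: P1 pit3 -> P1=[4,6,3,0,4,4](1) P2=[5,5,2,3,5,0](1)
Move 3: P1 pit4 -> P1=[4,6,3,0,0,5](2) P2=[6,6,2,3,5,0](1)
Move 4: P2 pit2 -> P1=[4,6,3,0,0,5](2) P2=[6,6,0,4,6,0](1)
Move 5: P2 pit1 -> P1=[5,6,3,0,0,5](2) P2=[6,0,1,5,7,1](2)
Move 6: P2 pit4 -> P1=[6,7,4,1,1,5](2) P2=[6,0,1,5,0,2](3)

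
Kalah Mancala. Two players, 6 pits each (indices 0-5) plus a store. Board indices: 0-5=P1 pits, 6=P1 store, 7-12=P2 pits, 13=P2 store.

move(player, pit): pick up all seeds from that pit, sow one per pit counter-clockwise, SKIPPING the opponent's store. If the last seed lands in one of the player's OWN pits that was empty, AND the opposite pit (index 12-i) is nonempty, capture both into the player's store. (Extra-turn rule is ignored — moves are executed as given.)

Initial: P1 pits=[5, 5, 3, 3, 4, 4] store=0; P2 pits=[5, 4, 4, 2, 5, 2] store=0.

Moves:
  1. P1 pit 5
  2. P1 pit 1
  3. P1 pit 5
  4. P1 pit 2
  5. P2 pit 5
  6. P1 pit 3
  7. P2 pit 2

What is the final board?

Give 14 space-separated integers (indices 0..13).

Move 1: P1 pit5 -> P1=[5,5,3,3,4,0](1) P2=[6,5,5,2,5,2](0)
Move 2: P1 pit1 -> P1=[5,0,4,4,5,1](2) P2=[6,5,5,2,5,2](0)
Move 3: P1 pit5 -> P1=[5,0,4,4,5,0](3) P2=[6,5,5,2,5,2](0)
Move 4: P1 pit2 -> P1=[5,0,0,5,6,1](4) P2=[6,5,5,2,5,2](0)
Move 5: P2 pit5 -> P1=[6,0,0,5,6,1](4) P2=[6,5,5,2,5,0](1)
Move 6: P1 pit3 -> P1=[6,0,0,0,7,2](5) P2=[7,6,5,2,5,0](1)
Move 7: P2 pit2 -> P1=[7,0,0,0,7,2](5) P2=[7,6,0,3,6,1](2)

Answer: 7 0 0 0 7 2 5 7 6 0 3 6 1 2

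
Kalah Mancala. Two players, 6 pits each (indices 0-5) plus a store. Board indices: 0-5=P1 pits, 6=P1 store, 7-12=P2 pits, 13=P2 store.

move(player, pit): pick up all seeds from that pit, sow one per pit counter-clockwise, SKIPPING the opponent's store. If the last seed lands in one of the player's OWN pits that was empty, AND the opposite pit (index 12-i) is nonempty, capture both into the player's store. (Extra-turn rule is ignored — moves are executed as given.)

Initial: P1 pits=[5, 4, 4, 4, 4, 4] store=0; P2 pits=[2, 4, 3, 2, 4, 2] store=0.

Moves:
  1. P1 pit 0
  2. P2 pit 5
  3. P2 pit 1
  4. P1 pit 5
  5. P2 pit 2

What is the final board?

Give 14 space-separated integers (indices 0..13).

Move 1: P1 pit0 -> P1=[0,5,5,5,5,5](0) P2=[2,4,3,2,4,2](0)
Move 2: P2 pit5 -> P1=[1,5,5,5,5,5](0) P2=[2,4,3,2,4,0](1)
Move 3: P2 pit1 -> P1=[0,5,5,5,5,5](0) P2=[2,0,4,3,5,0](3)
Move 4: P1 pit5 -> P1=[0,5,5,5,5,0](1) P2=[3,1,5,4,5,0](3)
Move 5: P2 pit2 -> P1=[1,5,5,5,5,0](1) P2=[3,1,0,5,6,1](4)

Answer: 1 5 5 5 5 0 1 3 1 0 5 6 1 4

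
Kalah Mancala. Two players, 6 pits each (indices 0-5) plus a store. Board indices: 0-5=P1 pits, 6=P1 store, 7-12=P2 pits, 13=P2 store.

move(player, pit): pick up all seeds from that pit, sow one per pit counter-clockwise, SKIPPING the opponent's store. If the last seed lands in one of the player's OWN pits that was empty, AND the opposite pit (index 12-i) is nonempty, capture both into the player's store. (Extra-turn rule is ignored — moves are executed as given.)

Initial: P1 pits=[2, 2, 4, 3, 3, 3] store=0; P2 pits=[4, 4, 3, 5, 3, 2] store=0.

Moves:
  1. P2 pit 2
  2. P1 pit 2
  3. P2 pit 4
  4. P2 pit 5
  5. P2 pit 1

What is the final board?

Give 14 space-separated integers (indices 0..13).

Answer: 0 4 1 4 4 4 1 4 0 1 7 1 0 7

Derivation:
Move 1: P2 pit2 -> P1=[2,2,4,3,3,3](0) P2=[4,4,0,6,4,3](0)
Move 2: P1 pit2 -> P1=[2,2,0,4,4,4](1) P2=[4,4,0,6,4,3](0)
Move 3: P2 pit4 -> P1=[3,3,0,4,4,4](1) P2=[4,4,0,6,0,4](1)
Move 4: P2 pit5 -> P1=[4,4,1,4,4,4](1) P2=[4,4,0,6,0,0](2)
Move 5: P2 pit1 -> P1=[0,4,1,4,4,4](1) P2=[4,0,1,7,1,0](7)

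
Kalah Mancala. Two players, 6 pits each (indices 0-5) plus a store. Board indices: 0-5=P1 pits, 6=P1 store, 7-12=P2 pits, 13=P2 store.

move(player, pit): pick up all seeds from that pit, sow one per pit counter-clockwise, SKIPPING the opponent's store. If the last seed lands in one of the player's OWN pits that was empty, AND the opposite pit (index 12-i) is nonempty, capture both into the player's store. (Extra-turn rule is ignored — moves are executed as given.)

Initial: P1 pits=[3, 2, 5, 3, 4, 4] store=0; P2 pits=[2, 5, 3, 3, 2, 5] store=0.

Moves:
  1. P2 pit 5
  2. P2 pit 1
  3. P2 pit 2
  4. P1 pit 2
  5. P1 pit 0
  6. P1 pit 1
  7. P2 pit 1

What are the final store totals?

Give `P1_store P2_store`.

Move 1: P2 pit5 -> P1=[4,3,6,4,4,4](0) P2=[2,5,3,3,2,0](1)
Move 2: P2 pit1 -> P1=[4,3,6,4,4,4](0) P2=[2,0,4,4,3,1](2)
Move 3: P2 pit2 -> P1=[4,3,6,4,4,4](0) P2=[2,0,0,5,4,2](3)
Move 4: P1 pit2 -> P1=[4,3,0,5,5,5](1) P2=[3,1,0,5,4,2](3)
Move 5: P1 pit0 -> P1=[0,4,1,6,6,5](1) P2=[3,1,0,5,4,2](3)
Move 6: P1 pit1 -> P1=[0,0,2,7,7,6](1) P2=[3,1,0,5,4,2](3)
Move 7: P2 pit1 -> P1=[0,0,2,0,7,6](1) P2=[3,0,0,5,4,2](11)

Answer: 1 11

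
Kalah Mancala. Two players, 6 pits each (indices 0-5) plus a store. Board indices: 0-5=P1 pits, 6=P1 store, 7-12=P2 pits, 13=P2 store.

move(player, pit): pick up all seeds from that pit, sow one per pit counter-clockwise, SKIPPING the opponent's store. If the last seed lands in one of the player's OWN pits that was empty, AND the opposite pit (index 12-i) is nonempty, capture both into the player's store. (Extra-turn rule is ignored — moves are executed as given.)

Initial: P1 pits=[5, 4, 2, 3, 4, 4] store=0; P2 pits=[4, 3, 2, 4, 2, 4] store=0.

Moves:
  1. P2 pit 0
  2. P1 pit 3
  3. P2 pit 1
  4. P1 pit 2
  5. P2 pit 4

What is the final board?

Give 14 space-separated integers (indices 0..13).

Move 1: P2 pit0 -> P1=[5,4,2,3,4,4](0) P2=[0,4,3,5,3,4](0)
Move 2: P1 pit3 -> P1=[5,4,2,0,5,5](1) P2=[0,4,3,5,3,4](0)
Move 3: P2 pit1 -> P1=[5,4,2,0,5,5](1) P2=[0,0,4,6,4,5](0)
Move 4: P1 pit2 -> P1=[5,4,0,1,6,5](1) P2=[0,0,4,6,4,5](0)
Move 5: P2 pit4 -> P1=[6,5,0,1,6,5](1) P2=[0,0,4,6,0,6](1)

Answer: 6 5 0 1 6 5 1 0 0 4 6 0 6 1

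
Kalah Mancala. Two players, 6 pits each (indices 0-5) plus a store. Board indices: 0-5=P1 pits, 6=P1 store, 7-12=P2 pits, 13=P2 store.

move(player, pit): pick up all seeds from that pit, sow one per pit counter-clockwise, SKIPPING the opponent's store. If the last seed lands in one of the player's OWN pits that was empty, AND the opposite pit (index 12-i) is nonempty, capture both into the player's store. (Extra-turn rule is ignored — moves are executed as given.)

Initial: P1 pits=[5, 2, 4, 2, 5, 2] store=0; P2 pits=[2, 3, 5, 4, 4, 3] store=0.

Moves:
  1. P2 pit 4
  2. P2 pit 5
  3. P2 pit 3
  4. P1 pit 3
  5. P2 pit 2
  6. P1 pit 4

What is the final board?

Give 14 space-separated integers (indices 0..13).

Move 1: P2 pit4 -> P1=[6,3,4,2,5,2](0) P2=[2,3,5,4,0,4](1)
Move 2: P2 pit5 -> P1=[7,4,5,2,5,2](0) P2=[2,3,5,4,0,0](2)
Move 3: P2 pit3 -> P1=[8,4,5,2,5,2](0) P2=[2,3,5,0,1,1](3)
Move 4: P1 pit3 -> P1=[8,4,5,0,6,3](0) P2=[2,3,5,0,1,1](3)
Move 5: P2 pit2 -> P1=[9,4,5,0,6,3](0) P2=[2,3,0,1,2,2](4)
Move 6: P1 pit4 -> P1=[9,4,5,0,0,4](1) P2=[3,4,1,2,2,2](4)

Answer: 9 4 5 0 0 4 1 3 4 1 2 2 2 4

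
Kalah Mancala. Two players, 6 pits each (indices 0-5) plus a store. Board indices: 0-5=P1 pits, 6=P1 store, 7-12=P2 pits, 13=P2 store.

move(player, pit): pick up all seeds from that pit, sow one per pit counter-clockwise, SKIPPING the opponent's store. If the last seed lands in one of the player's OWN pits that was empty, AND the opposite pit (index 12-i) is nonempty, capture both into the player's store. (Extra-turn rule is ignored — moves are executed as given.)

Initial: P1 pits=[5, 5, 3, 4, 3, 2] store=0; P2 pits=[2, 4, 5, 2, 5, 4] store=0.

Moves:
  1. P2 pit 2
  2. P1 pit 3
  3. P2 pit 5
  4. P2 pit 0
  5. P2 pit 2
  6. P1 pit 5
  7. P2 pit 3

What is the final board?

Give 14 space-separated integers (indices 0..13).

Move 1: P2 pit2 -> P1=[6,5,3,4,3,2](0) P2=[2,4,0,3,6,5](1)
Move 2: P1 pit3 -> P1=[6,5,3,0,4,3](1) P2=[3,4,0,3,6,5](1)
Move 3: P2 pit5 -> P1=[7,6,4,1,4,3](1) P2=[3,4,0,3,6,0](2)
Move 4: P2 pit0 -> P1=[7,6,4,1,4,3](1) P2=[0,5,1,4,6,0](2)
Move 5: P2 pit2 -> P1=[7,6,4,1,4,3](1) P2=[0,5,0,5,6,0](2)
Move 6: P1 pit5 -> P1=[7,6,4,1,4,0](2) P2=[1,6,0,5,6,0](2)
Move 7: P2 pit3 -> P1=[8,7,4,1,4,0](2) P2=[1,6,0,0,7,1](3)

Answer: 8 7 4 1 4 0 2 1 6 0 0 7 1 3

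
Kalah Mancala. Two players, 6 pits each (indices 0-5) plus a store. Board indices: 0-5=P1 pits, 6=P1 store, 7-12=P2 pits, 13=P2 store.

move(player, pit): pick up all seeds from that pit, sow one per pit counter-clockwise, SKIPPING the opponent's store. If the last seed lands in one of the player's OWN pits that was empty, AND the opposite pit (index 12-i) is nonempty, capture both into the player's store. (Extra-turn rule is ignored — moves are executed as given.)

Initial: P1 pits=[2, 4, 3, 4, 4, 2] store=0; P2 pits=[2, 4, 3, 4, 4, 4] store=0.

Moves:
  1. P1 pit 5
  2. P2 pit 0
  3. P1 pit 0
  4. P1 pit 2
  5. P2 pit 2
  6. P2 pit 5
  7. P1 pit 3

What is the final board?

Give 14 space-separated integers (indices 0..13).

Move 1: P1 pit5 -> P1=[2,4,3,4,4,0](1) P2=[3,4,3,4,4,4](0)
Move 2: P2 pit0 -> P1=[2,4,3,4,4,0](1) P2=[0,5,4,5,4,4](0)
Move 3: P1 pit0 -> P1=[0,5,4,4,4,0](1) P2=[0,5,4,5,4,4](0)
Move 4: P1 pit2 -> P1=[0,5,0,5,5,1](2) P2=[0,5,4,5,4,4](0)
Move 5: P2 pit2 -> P1=[0,5,0,5,5,1](2) P2=[0,5,0,6,5,5](1)
Move 6: P2 pit5 -> P1=[1,6,1,6,5,1](2) P2=[0,5,0,6,5,0](2)
Move 7: P1 pit3 -> P1=[1,6,1,0,6,2](3) P2=[1,6,1,6,5,0](2)

Answer: 1 6 1 0 6 2 3 1 6 1 6 5 0 2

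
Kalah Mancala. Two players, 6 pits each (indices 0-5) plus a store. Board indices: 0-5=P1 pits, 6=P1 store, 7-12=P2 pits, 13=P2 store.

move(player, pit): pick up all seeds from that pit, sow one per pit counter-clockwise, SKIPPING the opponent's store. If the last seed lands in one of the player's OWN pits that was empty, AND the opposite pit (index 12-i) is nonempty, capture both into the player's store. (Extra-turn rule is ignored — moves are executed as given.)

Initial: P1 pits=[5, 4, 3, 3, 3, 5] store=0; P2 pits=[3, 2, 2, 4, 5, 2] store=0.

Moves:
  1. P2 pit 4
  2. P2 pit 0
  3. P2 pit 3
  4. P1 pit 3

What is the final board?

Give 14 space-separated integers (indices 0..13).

Move 1: P2 pit4 -> P1=[6,5,4,3,3,5](0) P2=[3,2,2,4,0,3](1)
Move 2: P2 pit0 -> P1=[6,5,4,3,3,5](0) P2=[0,3,3,5,0,3](1)
Move 3: P2 pit3 -> P1=[7,6,4,3,3,5](0) P2=[0,3,3,0,1,4](2)
Move 4: P1 pit3 -> P1=[7,6,4,0,4,6](1) P2=[0,3,3,0,1,4](2)

Answer: 7 6 4 0 4 6 1 0 3 3 0 1 4 2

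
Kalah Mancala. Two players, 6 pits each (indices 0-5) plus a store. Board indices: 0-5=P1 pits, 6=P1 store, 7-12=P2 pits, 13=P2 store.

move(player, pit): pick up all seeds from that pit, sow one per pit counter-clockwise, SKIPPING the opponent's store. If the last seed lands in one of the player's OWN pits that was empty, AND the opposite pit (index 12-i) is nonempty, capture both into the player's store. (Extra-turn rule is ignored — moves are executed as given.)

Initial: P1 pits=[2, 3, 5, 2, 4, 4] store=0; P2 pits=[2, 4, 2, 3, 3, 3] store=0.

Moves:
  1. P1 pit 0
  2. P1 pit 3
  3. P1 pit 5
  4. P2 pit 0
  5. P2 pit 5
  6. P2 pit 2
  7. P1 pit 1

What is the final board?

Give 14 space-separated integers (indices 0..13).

Move 1: P1 pit0 -> P1=[0,4,6,2,4,4](0) P2=[2,4,2,3,3,3](0)
Move 2: P1 pit3 -> P1=[0,4,6,0,5,5](0) P2=[2,4,2,3,3,3](0)
Move 3: P1 pit5 -> P1=[0,4,6,0,5,0](1) P2=[3,5,3,4,3,3](0)
Move 4: P2 pit0 -> P1=[0,4,6,0,5,0](1) P2=[0,6,4,5,3,3](0)
Move 5: P2 pit5 -> P1=[1,5,6,0,5,0](1) P2=[0,6,4,5,3,0](1)
Move 6: P2 pit2 -> P1=[1,5,6,0,5,0](1) P2=[0,6,0,6,4,1](2)
Move 7: P1 pit1 -> P1=[1,0,7,1,6,1](2) P2=[0,6,0,6,4,1](2)

Answer: 1 0 7 1 6 1 2 0 6 0 6 4 1 2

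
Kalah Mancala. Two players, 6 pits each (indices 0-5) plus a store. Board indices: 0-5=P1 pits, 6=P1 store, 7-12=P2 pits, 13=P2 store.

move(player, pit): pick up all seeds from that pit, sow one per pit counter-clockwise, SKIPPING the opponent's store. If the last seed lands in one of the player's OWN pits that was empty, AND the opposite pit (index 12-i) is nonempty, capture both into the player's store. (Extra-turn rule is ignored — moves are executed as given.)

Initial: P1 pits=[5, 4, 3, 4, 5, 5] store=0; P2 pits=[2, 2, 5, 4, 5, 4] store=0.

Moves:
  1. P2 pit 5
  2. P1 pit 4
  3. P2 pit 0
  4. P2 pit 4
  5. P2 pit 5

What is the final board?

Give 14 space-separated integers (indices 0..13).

Answer: 7 6 5 4 0 6 1 0 4 7 5 0 0 3

Derivation:
Move 1: P2 pit5 -> P1=[6,5,4,4,5,5](0) P2=[2,2,5,4,5,0](1)
Move 2: P1 pit4 -> P1=[6,5,4,4,0,6](1) P2=[3,3,6,4,5,0](1)
Move 3: P2 pit0 -> P1=[6,5,4,4,0,6](1) P2=[0,4,7,5,5,0](1)
Move 4: P2 pit4 -> P1=[7,6,5,4,0,6](1) P2=[0,4,7,5,0,1](2)
Move 5: P2 pit5 -> P1=[7,6,5,4,0,6](1) P2=[0,4,7,5,0,0](3)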